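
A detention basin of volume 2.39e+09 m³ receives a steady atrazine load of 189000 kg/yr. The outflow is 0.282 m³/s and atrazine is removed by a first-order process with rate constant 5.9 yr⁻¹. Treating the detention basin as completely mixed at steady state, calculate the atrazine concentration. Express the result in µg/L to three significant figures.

13.4 µg/L

Outflow Q = 0.282 m³/s × 3.156e+07 s/yr = 8.899e+06 m³/yr.
Steady-state CSTR mass balance: W = Q·C + k·V·C, so C = W/(Q + kV).
Q + kV = 8.899e+06 + 5.9·2.39e+09 = 1.411e+10 m³/yr.
C = 189000/1.411e+10 = 1.339e-05 kg/m³ = 0.01339 mg/L = 13.39 µg/L.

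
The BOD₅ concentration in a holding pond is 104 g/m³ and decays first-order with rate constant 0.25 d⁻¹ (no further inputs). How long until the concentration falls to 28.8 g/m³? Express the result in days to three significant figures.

5.14 d

t = ln(C₀/C)/k = ln(104/28.8)/0.25 = 1.284/0.25 = 5.136 d.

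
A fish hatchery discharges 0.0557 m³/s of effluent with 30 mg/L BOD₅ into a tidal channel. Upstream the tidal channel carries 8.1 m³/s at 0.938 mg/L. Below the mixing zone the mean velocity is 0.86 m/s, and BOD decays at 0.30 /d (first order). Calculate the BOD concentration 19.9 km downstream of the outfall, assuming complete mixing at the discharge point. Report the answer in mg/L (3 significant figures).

After complete mixing, C₀ = (0.0557·30 + 8.1·0.938) / 8.156 = 1.136 mg/L.
Travel time t = 1.99e+04 m / 0.86 m/s = 2.314e+04 s = 0.2678 d.
C = 1.136·exp(−0.30·0.2678) = 1.136·0.9228 = 1.049 mg/L.

1.05 mg/L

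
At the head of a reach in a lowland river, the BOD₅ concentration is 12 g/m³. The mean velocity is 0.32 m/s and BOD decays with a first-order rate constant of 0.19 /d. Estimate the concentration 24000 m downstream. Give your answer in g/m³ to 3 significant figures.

10.2 g/m³

Travel time t = 24000 m / 0.32 m/s = 2.4e+04/0.32 = 7.5e+04 s = 0.8681 d.
First-order decay: C = 12·exp(−0.19·0.8681) = 12·0.848 = 10.18 g/m³.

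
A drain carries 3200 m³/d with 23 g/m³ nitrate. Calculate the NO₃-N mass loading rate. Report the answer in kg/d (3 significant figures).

73.6 kg/d

3200 m³/d = 0.03704 m³/s.
Mass flux = Q·C = 0.03704 m³/s × 23 g/m³ = 0.8519 g/s.
= 0.8519 g/s × 86.4 = 73.6 kg/d.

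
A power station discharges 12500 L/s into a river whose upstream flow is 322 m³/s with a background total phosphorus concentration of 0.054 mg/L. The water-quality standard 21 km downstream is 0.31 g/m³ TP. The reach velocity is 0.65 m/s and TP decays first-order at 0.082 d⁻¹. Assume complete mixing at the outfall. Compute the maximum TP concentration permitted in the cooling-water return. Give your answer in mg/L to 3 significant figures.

12500 L/s = 12.5 m³/s.
Travel time to the compliance point: t = 2.1e+04/0.65 = 3.231e+04 s = 0.3739 d; decay factor exp(−0.082·0.3739) = 0.9698.
So the concentration just after mixing may be at most 0.31/0.9698 = 0.3197 mg/L.
Mass balance: 0.3197·334.5 = 12.5·Cₑ + 322·0.054.
Cₑ = (106.9 − 17.39) / 12.5 = 7.163 mg/L.

7.16 mg/L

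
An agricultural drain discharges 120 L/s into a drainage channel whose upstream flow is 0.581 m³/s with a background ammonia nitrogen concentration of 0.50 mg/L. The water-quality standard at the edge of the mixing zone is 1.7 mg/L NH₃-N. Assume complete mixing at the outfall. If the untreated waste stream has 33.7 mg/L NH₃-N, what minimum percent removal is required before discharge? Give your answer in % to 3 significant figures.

77.7 %

120 L/s = 0.12 m³/s.
Mass balance: 1.7·0.701 = 0.12·Cₑ + 0.581·0.5.
Cₑ = (1.192 − 0.2905) / 0.12 = 7.51 mg/L.
Required removal = 1 − 7.51/33.7 = 77.72 %.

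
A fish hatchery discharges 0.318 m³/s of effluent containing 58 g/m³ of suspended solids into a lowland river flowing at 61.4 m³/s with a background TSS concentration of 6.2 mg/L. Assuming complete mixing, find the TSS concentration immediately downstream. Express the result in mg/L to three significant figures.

6.47 mg/L

Conservation of mass across the mixing zone: C = (0.318·58 + 61.4·6.2) / (0.318 + 61.4) = 399.1/61.72 = 6.467 mg/L.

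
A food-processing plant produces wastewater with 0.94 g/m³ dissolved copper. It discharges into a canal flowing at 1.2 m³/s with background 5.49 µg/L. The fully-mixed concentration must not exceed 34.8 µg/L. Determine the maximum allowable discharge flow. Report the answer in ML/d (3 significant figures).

5.49 µg/L = 0.00549 mg/L.
34.8 µg/L = 0.0348 mg/L.
Mass balance at complete mixing: C_std·(Q_w + Q_r) = Q_w·C_e + Q_r·C_b.
Rearranging, Q_w = Q_r·(C_std − C_b)/(C_e − C_std) = 1.2·(0.0348 − 0.00549) / (0.94 − 0.0348) = 0.03886 m³/s.
= 3.357 ML/d.

3.36 ML/d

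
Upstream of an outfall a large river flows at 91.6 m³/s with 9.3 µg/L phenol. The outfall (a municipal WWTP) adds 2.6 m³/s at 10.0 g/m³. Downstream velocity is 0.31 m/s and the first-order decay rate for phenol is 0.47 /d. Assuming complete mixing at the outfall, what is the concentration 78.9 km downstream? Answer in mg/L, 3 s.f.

9.3 µg/L = 0.0093 mg/L.
After complete mixing, C₀ = (2.6·10 + 91.6·0.0093) / 94.2 = 0.2851 mg/L.
Travel time t = 7.89e+04 m / 0.31 m/s = 2.545e+05 s = 2.946 d.
C = 0.2851·exp(−0.47·2.946) = 0.2851·0.2504 = 0.07139 mg/L.

0.0714 mg/L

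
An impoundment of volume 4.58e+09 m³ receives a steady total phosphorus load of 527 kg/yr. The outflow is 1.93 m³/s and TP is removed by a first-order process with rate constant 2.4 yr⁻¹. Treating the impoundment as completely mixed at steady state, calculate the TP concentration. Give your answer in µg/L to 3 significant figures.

Outflow Q = 1.93 m³/s × 3.156e+07 s/yr = 6.091e+07 m³/yr.
Steady-state CSTR mass balance: W = Q·C + k·V·C, so C = W/(Q + kV).
Q + kV = 6.091e+07 + 2.4·4.58e+09 = 1.105e+10 m³/yr.
C = 527/1.105e+10 = 4.768e-08 kg/m³ = 4.768e-05 mg/L = 0.04768 µg/L.

0.0477 µg/L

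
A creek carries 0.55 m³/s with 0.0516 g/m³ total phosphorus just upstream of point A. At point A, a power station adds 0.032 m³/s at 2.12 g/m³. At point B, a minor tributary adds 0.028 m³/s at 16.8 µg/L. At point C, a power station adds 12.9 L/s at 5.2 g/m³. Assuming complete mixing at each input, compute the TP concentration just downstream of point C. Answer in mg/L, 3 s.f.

After input A: C = (0.55·0.0516 + 0.032·2.12) / 0.582 = 0.1653 mg/L.
16.8 µg/L = 0.0168 mg/L.
After input B: C = (0.582·0.1653 + 0.028·0.0168) / 0.61 = 0.1585 mg/L.
12.9 L/s = 0.0129 m³/s.
After input C: C = (0.61·0.1585 + 0.0129·5.2) / 0.6229 = 0.2629 mg/L.

0.263 mg/L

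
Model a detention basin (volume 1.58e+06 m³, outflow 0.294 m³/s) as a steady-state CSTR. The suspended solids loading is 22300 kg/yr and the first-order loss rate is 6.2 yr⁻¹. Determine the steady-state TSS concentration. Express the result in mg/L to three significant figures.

1.17 mg/L

Outflow Q = 0.294 m³/s × 3.156e+07 s/yr = 9.278e+06 m³/yr.
Steady-state CSTR mass balance: W = Q·C + k·V·C, so C = W/(Q + kV).
Q + kV = 9.278e+06 + 6.2·1.58e+06 = 1.907e+07 m³/yr.
C = 22300/1.907e+07 = 0.001169 kg/m³ = 1.169 mg/L.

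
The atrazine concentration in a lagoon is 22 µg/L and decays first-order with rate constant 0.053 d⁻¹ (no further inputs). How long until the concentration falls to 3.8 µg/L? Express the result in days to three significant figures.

t = ln(C₀/C)/k = ln(22/3.8)/0.053 = 1.756/0.053 = 33.13 d.

33.1 d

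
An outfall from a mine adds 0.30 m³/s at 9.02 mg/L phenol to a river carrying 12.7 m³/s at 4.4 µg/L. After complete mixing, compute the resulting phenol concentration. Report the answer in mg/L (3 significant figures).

4.4 µg/L = 0.0044 mg/L.
Conservation of mass across the mixing zone: C = (0.3·9.02 + 12.7·0.0044) / (0.3 + 12.7) = 2.762/13 = 0.2125 mg/L.

0.212 mg/L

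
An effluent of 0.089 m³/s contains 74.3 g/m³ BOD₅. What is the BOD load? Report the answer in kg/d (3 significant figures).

571 kg/d

Mass flux = Q·C = 0.089 m³/s × 74.3 g/m³ = 6.613 g/s.
= 6.613 g/s × 86.4 = 571.3 kg/d.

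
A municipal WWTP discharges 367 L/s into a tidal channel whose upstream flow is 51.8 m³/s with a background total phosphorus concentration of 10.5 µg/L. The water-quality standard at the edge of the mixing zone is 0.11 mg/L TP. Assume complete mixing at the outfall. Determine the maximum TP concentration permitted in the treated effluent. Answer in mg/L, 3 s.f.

14.2 mg/L

367 L/s = 0.367 m³/s.
10.5 µg/L = 0.0105 mg/L.
Mass balance: 0.11·52.17 = 0.367·Cₑ + 51.8·0.0105.
Cₑ = (5.738 − 0.5439) / 0.367 = 14.15 mg/L.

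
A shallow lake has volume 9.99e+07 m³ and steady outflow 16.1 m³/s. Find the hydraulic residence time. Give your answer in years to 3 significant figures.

Q = 16.1 m³/s × 3.156e+07 s/yr = 5.081e+08 m³/yr.
Hydraulic residence time τ = V/Q = 9.99e+07/5.081e+08 = 0.1966 yr.

0.197 yr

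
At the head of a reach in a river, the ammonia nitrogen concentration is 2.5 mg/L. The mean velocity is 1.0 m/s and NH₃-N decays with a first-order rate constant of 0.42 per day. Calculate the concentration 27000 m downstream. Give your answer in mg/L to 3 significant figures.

2.19 mg/L

Travel time t = 27000 m / 1.0 m/s = 2.7e+04/1.0 = 2.7e+04 s = 0.3125 d.
First-order decay: C = 2.5·exp(−0.42·0.3125) = 2.5·0.877 = 2.192 mg/L.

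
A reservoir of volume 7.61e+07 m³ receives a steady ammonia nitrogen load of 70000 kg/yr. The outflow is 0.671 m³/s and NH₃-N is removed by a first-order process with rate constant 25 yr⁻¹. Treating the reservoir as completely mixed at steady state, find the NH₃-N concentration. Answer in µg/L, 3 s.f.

36.4 µg/L

Outflow Q = 0.671 m³/s × 3.156e+07 s/yr = 2.118e+07 m³/yr.
Steady-state CSTR mass balance: W = Q·C + k·V·C, so C = W/(Q + kV).
Q + kV = 2.118e+07 + 25·7.61e+07 = 1.924e+09 m³/yr.
C = 70000/1.924e+09 = 3.639e-05 kg/m³ = 0.03639 mg/L = 36.39 µg/L.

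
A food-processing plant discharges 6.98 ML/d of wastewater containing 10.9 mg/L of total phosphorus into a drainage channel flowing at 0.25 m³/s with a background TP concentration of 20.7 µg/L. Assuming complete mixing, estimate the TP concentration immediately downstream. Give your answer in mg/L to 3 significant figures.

6.98 ML/d = 0.08079 m³/s.
20.7 µg/L = 0.0207 mg/L.
Flow-weighted mixing gives C = (0.08079·10.9 + 0.25·0.0207) / (0.08079 + 0.25) = 0.8858/0.3308 = 2.678 mg/L.

2.68 mg/L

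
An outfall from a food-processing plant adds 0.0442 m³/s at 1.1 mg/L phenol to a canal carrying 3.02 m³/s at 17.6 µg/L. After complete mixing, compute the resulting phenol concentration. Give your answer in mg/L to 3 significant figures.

17.6 µg/L = 0.0176 mg/L.
By mass balance at complete mixing, C = (0.0442·1.1 + 3.02·0.0176) / (0.0442 + 3.02) = 0.1018/3.064 = 0.03321 mg/L.

0.0332 mg/L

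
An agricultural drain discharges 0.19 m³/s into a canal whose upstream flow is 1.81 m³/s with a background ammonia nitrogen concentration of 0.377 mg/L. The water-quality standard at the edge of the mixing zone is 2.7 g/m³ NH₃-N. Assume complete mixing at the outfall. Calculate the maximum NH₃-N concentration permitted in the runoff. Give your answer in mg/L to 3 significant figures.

Mass balance: 2.7·2 = 0.19·Cₑ + 1.81·0.377.
Cₑ = (5.4 − 0.6824) / 0.19 = 24.83 mg/L.

24.8 mg/L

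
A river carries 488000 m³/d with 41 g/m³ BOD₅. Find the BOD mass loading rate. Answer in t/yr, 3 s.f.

7310 t/yr

488000 m³/d = 5.648 m³/s.
Mass flux = Q·C = 5.648 m³/s × 41 g/m³ = 231.6 g/s.
= 231.6 g/s × 31.56 = 7308 t/yr.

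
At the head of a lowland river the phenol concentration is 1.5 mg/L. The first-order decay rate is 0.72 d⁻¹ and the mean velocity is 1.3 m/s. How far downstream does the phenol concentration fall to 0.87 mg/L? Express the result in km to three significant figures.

85.0 km

From C = C₀·e^(−kt), t = ln(C₀/C)/k = ln(1.5/0.87)/0.72 = 0.5447/0.72 = 0.7566 d.
Distance = v·t = 1.3 m/s × 6.537e+04 s = 8.498e+04 m = 84.98 km.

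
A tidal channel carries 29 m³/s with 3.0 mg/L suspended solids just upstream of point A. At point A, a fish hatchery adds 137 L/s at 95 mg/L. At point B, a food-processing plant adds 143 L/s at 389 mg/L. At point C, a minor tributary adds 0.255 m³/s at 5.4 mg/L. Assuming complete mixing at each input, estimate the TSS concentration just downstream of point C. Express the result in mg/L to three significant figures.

5.32 mg/L

137 L/s = 0.137 m³/s.
After input A: C = (29·3 + 0.137·95) / 29.14 = 3.433 mg/L.
143 L/s = 0.143 m³/s.
After input B: C = (29.14·3.433 + 0.143·389) / 29.28 = 5.316 mg/L.
After input C: C = (29.28·5.316 + 0.255·5.4) / 29.54 = 5.316 mg/L.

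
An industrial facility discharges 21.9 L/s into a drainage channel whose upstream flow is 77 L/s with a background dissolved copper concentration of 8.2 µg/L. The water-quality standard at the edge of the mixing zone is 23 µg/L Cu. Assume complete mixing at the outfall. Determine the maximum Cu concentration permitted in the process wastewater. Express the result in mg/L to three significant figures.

0.0750 mg/L

21.9 L/s = 0.0219 m³/s.
77 L/s = 0.077 m³/s.
8.2 µg/L = 0.0082 mg/L.
23 µg/L = 0.023 mg/L.
Mass balance: 0.023·0.0989 = 0.0219·Cₑ + 0.077·0.0082.
Cₑ = (0.002275 − 0.0006314) / 0.0219 = 0.07504 mg/L.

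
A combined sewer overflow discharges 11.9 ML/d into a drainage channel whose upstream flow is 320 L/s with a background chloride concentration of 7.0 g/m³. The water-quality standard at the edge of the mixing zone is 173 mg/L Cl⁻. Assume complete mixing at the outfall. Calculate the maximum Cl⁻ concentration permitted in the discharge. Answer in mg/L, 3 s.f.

11.9 ML/d = 0.1377 m³/s.
320 L/s = 0.32 m³/s.
Mass balance: 173·0.4577 = 0.1377·Cₑ + 0.32·7.
Cₑ = (79.19 − 2.24) / 0.1377 = 558.7 mg/L.

559 mg/L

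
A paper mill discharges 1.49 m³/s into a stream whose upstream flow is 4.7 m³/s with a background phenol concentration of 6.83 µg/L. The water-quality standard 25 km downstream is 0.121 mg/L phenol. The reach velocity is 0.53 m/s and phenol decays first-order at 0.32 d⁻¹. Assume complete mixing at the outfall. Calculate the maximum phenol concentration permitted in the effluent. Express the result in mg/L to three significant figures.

0.577 mg/L

6.83 µg/L = 0.00683 mg/L.
Travel time to the compliance point: t = 2.5e+04/0.53 = 4.717e+04 s = 0.5459 d; decay factor exp(−0.32·0.5459) = 0.8397.
So the concentration just after mixing may be at most 0.121/0.8397 = 0.1441 mg/L.
Mass balance: 0.1441·6.19 = 1.49·Cₑ + 4.7·0.00683.
Cₑ = (0.892 − 0.0321) / 1.49 = 0.5771 mg/L.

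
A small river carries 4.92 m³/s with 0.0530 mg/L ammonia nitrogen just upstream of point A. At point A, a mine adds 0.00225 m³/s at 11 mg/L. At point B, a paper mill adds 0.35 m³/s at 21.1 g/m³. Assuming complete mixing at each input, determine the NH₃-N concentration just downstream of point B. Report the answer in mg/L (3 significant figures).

1.45 mg/L

After input A: C = (4.92·0.053 + 0.00225·11) / 4.922 = 0.058 mg/L.
After input B: C = (4.922·0.058 + 0.35·21.1) / 5.272 = 1.455 mg/L.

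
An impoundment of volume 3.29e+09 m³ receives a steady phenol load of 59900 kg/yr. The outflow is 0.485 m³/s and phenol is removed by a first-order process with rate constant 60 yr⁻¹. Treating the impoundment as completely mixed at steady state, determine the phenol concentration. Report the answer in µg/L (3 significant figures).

0.303 µg/L

Outflow Q = 0.485 m³/s × 3.156e+07 s/yr = 1.531e+07 m³/yr.
Steady-state CSTR mass balance: W = Q·C + k·V·C, so C = W/(Q + kV).
Q + kV = 1.531e+07 + 60·3.29e+09 = 1.974e+11 m³/yr.
C = 59900/1.974e+11 = 3.034e-07 kg/m³ = 0.0003034 mg/L = 0.3034 µg/L.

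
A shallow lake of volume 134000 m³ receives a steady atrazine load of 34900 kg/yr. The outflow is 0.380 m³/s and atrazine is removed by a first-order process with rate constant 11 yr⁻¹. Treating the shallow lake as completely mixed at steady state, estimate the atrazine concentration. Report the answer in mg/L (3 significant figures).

Outflow Q = 0.380 m³/s × 3.156e+07 s/yr = 1.199e+07 m³/yr.
Steady-state CSTR mass balance: W = Q·C + k·V·C, so C = W/(Q + kV).
Q + kV = 1.199e+07 + 11·134000 = 1.347e+07 m³/yr.
C = 34900/1.347e+07 = 0.002592 kg/m³ = 2.592 mg/L.

2.59 mg/L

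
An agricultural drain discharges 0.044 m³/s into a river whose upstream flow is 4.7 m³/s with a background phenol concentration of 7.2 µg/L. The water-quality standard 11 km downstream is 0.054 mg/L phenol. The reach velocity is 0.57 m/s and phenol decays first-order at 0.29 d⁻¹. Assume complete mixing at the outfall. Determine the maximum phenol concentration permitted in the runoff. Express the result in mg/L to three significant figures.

5.44 mg/L

7.2 µg/L = 0.0072 mg/L.
Travel time to the compliance point: t = 1.1e+04/0.57 = 1.93e+04 s = 0.2234 d; decay factor exp(−0.29·0.2234) = 0.9373.
So the concentration just after mixing may be at most 0.054/0.9373 = 0.05761 mg/L.
Mass balance: 0.05761·4.744 = 0.044·Cₑ + 4.7·0.0072.
Cₑ = (0.2733 − 0.03384) / 0.044 = 5.443 mg/L.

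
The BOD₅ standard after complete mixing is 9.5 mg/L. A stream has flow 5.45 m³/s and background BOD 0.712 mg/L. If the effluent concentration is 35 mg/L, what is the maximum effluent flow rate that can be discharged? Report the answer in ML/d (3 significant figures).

Mass balance at complete mixing: C_std·(Q_w + Q_r) = Q_w·C_e + Q_r·C_b.
Rearranging, Q_w = Q_r·(C_std − C_b)/(C_e − C_std) = 5.45·(9.5 − 0.712) / (35 − 9.5) = 1.878 m³/s.
= 162.3 ML/d.

162 ML/d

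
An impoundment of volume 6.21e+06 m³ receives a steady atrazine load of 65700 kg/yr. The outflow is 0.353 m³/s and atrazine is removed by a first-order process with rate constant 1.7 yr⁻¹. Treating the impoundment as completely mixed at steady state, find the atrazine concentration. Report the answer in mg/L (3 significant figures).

3.03 mg/L

Outflow Q = 0.353 m³/s × 3.156e+07 s/yr = 1.114e+07 m³/yr.
Steady-state CSTR mass balance: W = Q·C + k·V·C, so C = W/(Q + kV).
Q + kV = 1.114e+07 + 1.7·6.21e+06 = 2.17e+07 m³/yr.
C = 65700/2.17e+07 = 0.003028 kg/m³ = 3.028 mg/L.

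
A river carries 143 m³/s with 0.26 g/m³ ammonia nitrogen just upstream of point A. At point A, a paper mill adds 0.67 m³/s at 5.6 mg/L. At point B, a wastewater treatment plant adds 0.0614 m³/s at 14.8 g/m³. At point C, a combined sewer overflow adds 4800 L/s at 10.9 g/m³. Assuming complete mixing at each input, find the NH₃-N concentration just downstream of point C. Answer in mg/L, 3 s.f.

0.634 mg/L

After input A: C = (143·0.26 + 0.67·5.6) / 143.7 = 0.2849 mg/L.
After input B: C = (143.7·0.2849 + 0.0614·14.8) / 143.7 = 0.2911 mg/L.
4800 L/s = 4.8 m³/s.
After input C: C = (143.7·0.2911 + 4.8·10.9) / 148.5 = 0.6339 mg/L.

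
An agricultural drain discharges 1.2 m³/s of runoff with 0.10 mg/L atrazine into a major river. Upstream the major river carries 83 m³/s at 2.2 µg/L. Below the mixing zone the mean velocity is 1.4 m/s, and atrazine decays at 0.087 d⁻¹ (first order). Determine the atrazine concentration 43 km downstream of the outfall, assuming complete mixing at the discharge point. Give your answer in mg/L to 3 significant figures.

2.2 µg/L = 0.0022 mg/L.
After complete mixing, C₀ = (1.2·0.1 + 83·0.0022) / 84.2 = 0.003594 mg/L.
Travel time t = 4.3e+04 m / 1.4 m/s = 3.071e+04 s = 0.3555 d.
C = 0.003594·exp(−0.087·0.3555) = 0.003594·0.9695 = 0.003484 mg/L.

0.00348 mg/L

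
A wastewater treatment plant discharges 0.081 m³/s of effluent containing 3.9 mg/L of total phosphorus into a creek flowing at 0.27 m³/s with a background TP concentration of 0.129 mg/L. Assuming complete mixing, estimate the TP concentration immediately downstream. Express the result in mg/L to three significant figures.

0.999 mg/L

Flow-weighted mixing gives C = (0.081·3.9 + 0.27·0.129) / (0.081 + 0.27) = 0.3507/0.351 = 0.9992 mg/L.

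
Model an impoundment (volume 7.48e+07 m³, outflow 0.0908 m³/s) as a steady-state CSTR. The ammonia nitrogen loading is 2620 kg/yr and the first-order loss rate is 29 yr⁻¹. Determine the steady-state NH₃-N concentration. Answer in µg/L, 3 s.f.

1.21 µg/L

Outflow Q = 0.0908 m³/s × 3.156e+07 s/yr = 2.865e+06 m³/yr.
Steady-state CSTR mass balance: W = Q·C + k·V·C, so C = W/(Q + kV).
Q + kV = 2.865e+06 + 29·7.48e+07 = 2.172e+09 m³/yr.
C = 2620/2.172e+09 = 1.206e-06 kg/m³ = 0.001206 mg/L = 1.206 µg/L.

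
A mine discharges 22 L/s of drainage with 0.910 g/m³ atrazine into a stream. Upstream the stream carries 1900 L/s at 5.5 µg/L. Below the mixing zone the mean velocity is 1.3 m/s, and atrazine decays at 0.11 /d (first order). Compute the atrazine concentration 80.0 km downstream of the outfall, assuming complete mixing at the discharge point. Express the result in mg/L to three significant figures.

0.0147 mg/L

22 L/s = 0.022 m³/s.
1900 L/s = 1.9 m³/s.
5.5 µg/L = 0.0055 mg/L.
After complete mixing, C₀ = (0.022·0.91 + 1.9·0.0055) / 1.922 = 0.01585 mg/L.
Travel time t = 8e+04 m / 1.3 m/s = 6.154e+04 s = 0.7123 d.
C = 0.01585·exp(−0.11·0.7123) = 0.01585·0.9246 = 0.01466 mg/L.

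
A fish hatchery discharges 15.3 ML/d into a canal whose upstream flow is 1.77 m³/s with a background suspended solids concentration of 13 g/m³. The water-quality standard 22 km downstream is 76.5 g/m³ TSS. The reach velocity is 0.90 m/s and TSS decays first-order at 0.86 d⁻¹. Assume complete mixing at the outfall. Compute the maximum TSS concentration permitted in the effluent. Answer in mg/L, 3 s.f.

943 mg/L

15.3 ML/d = 0.1771 m³/s.
Travel time to the compliance point: t = 2.2e+04/0.90 = 2.444e+04 s = 0.2829 d; decay factor exp(−0.86·0.2829) = 0.784.
So the concentration just after mixing may be at most 76.5/0.784 = 97.57 mg/L.
Mass balance: 97.57·1.947 = 0.1771·Cₑ + 1.77·13.
Cₑ = (190 − 23.01) / 0.1771 = 942.9 mg/L.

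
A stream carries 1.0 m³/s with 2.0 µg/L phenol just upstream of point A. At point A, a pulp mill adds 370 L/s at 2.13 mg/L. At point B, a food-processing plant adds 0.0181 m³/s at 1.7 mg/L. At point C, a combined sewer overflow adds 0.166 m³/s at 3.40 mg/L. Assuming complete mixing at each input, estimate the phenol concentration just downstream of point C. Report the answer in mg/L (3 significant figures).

0.891 mg/L

2.0 µg/L = 0.002 mg/L.
370 L/s = 0.37 m³/s.
After input A: C = (1·0.002 + 0.37·2.13) / 1.37 = 0.5767 mg/L.
After input B: C = (1.37·0.5767 + 0.0181·1.7) / 1.388 = 0.5914 mg/L.
After input C: C = (1.388·0.5914 + 0.166·3.4) / 1.554 = 0.8914 mg/L.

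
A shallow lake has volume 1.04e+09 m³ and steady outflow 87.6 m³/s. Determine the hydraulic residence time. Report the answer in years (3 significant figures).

Q = 87.6 m³/s × 3.156e+07 s/yr = 2.764e+09 m³/yr.
Hydraulic residence time τ = V/Q = 1.04e+09/2.764e+09 = 0.3762 yr.

0.376 yr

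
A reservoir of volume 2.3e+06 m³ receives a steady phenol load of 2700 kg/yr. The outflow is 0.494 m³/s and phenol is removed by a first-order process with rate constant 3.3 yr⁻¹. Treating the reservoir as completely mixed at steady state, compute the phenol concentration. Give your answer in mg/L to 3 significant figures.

Outflow Q = 0.494 m³/s × 3.156e+07 s/yr = 1.559e+07 m³/yr.
Steady-state CSTR mass balance: W = Q·C + k·V·C, so C = W/(Q + kV).
Q + kV = 1.559e+07 + 3.3·2.3e+06 = 2.318e+07 m³/yr.
C = 2700/2.318e+07 = 0.0001165 kg/m³ = 0.1165 mg/L.

0.116 mg/L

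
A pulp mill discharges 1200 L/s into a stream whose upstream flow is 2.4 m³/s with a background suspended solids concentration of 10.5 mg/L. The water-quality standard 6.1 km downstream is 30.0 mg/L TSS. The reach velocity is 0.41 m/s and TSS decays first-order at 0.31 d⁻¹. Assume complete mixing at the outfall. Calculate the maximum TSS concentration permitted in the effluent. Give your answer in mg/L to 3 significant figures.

1200 L/s = 1.2 m³/s.
Travel time to the compliance point: t = 6100/0.41 = 1.488e+04 s = 0.1722 d; decay factor exp(−0.31·0.1722) = 0.948.
So the concentration just after mixing may be at most 30/0.948 = 31.64 mg/L.
Mass balance: 31.64·3.6 = 1.2·Cₑ + 2.4·10.5.
Cₑ = (113.9 − 25.2) / 1.2 = 73.93 mg/L.

73.9 mg/L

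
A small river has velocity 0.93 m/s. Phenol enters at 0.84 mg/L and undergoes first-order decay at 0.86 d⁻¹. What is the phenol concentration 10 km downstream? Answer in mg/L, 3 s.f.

0.755 mg/L

Travel time t = 10 km / 0.93 m/s = 1e+04/0.93 = 1.075e+04 s = 0.1245 d.
First-order decay: C = 0.84·exp(−0.86·0.1245) = 0.84·0.8985 = 0.7547 mg/L.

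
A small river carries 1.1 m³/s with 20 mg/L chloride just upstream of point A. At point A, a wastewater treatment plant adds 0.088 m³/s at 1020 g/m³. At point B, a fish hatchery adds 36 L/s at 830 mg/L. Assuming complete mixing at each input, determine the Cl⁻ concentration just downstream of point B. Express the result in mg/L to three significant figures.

After input A: C = (1.1·20 + 0.088·1020) / 1.188 = 94.07 mg/L.
36 L/s = 0.036 m³/s.
After input B: C = (1.188·94.07 + 0.036·830) / 1.224 = 115.7 mg/L.

116 mg/L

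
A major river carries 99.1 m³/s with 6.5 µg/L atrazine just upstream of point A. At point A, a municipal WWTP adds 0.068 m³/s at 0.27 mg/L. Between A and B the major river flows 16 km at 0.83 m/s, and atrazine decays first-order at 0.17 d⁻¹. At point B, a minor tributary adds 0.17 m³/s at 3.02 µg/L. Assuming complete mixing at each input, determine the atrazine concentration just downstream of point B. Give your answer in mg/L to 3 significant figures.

6.5 µg/L = 0.0065 mg/L.
After input A: C = (99.1·0.0065 + 0.068·0.27) / 99.17 = 0.006681 mg/L.
Over the 16 km reach to input B (t = 1.928e+04 s = 0.2231 d), decay gives C = 0.006681·exp(−0.17·0.2231) = 0.006432 mg/L.
3.02 µg/L = 0.00302 mg/L.
After input B: C = (99.17·0.006432 + 0.17·0.00302) / 99.34 = 0.006426 mg/L.

0.00643 mg/L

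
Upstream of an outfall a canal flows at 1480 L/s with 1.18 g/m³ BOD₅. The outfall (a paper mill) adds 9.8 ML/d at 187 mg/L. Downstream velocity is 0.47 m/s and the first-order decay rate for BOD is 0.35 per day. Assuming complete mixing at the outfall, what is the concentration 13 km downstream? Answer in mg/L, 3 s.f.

12.9 mg/L

9.8 ML/d = 0.1134 m³/s.
1480 L/s = 1.48 m³/s.
After complete mixing, C₀ = (0.1134·187 + 1.48·1.18) / 1.593 = 14.41 mg/L.
Travel time t = 1.3e+04 m / 0.47 m/s = 2.766e+04 s = 0.3201 d.
C = 14.41·exp(−0.35·0.3201) = 14.41·0.894 = 12.88 mg/L.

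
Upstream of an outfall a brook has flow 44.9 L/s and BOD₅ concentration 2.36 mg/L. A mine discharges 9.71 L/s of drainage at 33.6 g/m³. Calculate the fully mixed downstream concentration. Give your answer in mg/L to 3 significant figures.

7.91 mg/L

9.71 L/s = 0.00971 m³/s.
44.9 L/s = 0.0449 m³/s.
Flow-weighted mixing gives C = (0.00971·33.6 + 0.0449·2.36) / (0.00971 + 0.0449) = 0.4322/0.05461 = 7.915 mg/L.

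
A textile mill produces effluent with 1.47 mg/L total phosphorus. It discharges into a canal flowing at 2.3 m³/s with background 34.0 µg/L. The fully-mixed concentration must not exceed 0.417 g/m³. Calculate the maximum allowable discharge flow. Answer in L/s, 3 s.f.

34.0 µg/L = 0.034 mg/L.
Mass balance at complete mixing: C_std·(Q_w + Q_r) = Q_w·C_e + Q_r·C_b.
Rearranging, Q_w = Q_r·(C_std − C_b)/(C_e − C_std) = 2.3·(0.417 − 0.034) / (1.47 − 0.417) = 0.8366 m³/s.
= 836.6 L/s.

837 L/s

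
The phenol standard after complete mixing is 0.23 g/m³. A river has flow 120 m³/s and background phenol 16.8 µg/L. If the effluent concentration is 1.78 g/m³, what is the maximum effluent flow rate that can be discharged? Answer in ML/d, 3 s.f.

16.8 µg/L = 0.0168 mg/L.
Mass balance at complete mixing: C_std·(Q_w + Q_r) = Q_w·C_e + Q_r·C_b.
Rearranging, Q_w = Q_r·(C_std − C_b)/(C_e − C_std) = 120·(0.23 − 0.0168) / (1.78 − 0.23) = 16.51 m³/s.
= 1426 ML/d.

1430 ML/d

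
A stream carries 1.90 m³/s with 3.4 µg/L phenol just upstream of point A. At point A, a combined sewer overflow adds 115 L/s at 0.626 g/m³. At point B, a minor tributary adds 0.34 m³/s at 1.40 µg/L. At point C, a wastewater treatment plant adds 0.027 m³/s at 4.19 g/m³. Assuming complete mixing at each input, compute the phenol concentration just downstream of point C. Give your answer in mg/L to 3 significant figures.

0.0806 mg/L

3.4 µg/L = 0.0034 mg/L.
115 L/s = 0.115 m³/s.
After input A: C = (1.9·0.0034 + 0.115·0.626) / 2.015 = 0.03893 mg/L.
1.40 µg/L = 0.0014 mg/L.
After input B: C = (2.015·0.03893 + 0.34·0.0014) / 2.355 = 0.03351 mg/L.
After input C: C = (2.355·0.03351 + 0.027·4.19) / 2.382 = 0.08063 mg/L.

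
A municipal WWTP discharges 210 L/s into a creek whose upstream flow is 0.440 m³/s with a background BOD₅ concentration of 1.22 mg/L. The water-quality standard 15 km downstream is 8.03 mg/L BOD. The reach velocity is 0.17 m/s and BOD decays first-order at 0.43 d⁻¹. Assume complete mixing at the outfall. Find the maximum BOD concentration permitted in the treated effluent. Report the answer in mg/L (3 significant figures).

210 L/s = 0.21 m³/s.
Travel time to the compliance point: t = 1.5e+04/0.17 = 8.824e+04 s = 1.021 d; decay factor exp(−0.43·1.021) = 0.6446.
So the concentration just after mixing may be at most 8.03/0.6446 = 12.46 mg/L.
Mass balance: 12.46·0.65 = 0.21·Cₑ + 0.44·1.22.
Cₑ = (8.097 − 0.5368) / 0.21 = 36 mg/L.

36.0 mg/L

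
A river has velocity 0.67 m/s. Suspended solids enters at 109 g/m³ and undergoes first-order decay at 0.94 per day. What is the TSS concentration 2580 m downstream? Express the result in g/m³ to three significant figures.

105 g/m³

Travel time t = 2580 m / 0.67 m/s = 2580/0.67 = 3851 s = 0.04457 d.
First-order decay: C = 109·exp(−0.94·0.04457) = 109·0.959 = 104.5 g/m³.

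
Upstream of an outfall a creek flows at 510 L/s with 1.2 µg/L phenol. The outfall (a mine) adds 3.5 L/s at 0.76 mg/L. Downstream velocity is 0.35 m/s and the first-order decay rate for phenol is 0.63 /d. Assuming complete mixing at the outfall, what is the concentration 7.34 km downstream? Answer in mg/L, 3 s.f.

0.00547 mg/L

3.5 L/s = 0.0035 m³/s.
510 L/s = 0.51 m³/s.
1.2 µg/L = 0.0012 mg/L.
After complete mixing, C₀ = (0.0035·0.76 + 0.51·0.0012) / 0.5135 = 0.006372 mg/L.
Travel time t = 7340 m / 0.35 m/s = 2.097e+04 s = 0.2427 d.
C = 0.006372·exp(−0.63·0.2427) = 0.006372·0.8582 = 0.005468 mg/L.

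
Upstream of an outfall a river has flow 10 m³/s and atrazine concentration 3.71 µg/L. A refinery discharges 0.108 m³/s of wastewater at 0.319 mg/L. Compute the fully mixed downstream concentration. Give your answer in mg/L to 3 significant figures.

3.71 µg/L = 0.00371 mg/L.
Flow-weighted mixing gives C = (0.108·0.319 + 10·0.00371) / (0.108 + 10) = 0.07155/10.11 = 0.007079 mg/L.

0.00708 mg/L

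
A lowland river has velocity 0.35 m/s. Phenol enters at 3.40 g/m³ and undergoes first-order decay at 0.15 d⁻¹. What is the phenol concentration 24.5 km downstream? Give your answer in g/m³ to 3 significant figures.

3.01 g/m³

Travel time t = 24.5 km / 0.35 m/s = 2.45e+04/0.35 = 7e+04 s = 0.8102 d.
First-order decay: C = 3.40·exp(−0.15·0.8102) = 3.40·0.8856 = 3.011 g/m³.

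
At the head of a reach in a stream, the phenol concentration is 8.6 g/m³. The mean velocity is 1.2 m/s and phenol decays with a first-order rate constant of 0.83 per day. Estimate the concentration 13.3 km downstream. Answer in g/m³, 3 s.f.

Travel time t = 13.3 km / 1.2 m/s = 1.33e+04/1.2 = 1.108e+04 s = 0.1283 d.
First-order decay: C = 8.6·exp(−0.83·0.1283) = 8.6·0.899 = 7.731 g/m³.

7.73 g/m³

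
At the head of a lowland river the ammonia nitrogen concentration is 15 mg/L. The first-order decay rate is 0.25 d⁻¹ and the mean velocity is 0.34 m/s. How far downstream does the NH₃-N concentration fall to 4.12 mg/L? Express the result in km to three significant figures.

152 km

From C = C₀·e^(−kt), t = ln(C₀/C)/k = ln(15/4.12)/0.25 = 1.292/0.25 = 5.169 d.
Distance = v·t = 0.34 m/s × 4.466e+05 s = 1.518e+05 m = 151.8 km.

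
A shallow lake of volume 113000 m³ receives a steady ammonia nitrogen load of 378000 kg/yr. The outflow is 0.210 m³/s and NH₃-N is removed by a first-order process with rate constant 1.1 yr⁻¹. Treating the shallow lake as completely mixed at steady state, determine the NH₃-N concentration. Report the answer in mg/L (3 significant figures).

56.0 mg/L

Outflow Q = 0.210 m³/s × 3.156e+07 s/yr = 6.627e+06 m³/yr.
Steady-state CSTR mass balance: W = Q·C + k·V·C, so C = W/(Q + kV).
Q + kV = 6.627e+06 + 1.1·113000 = 6.751e+06 m³/yr.
C = 378000/6.751e+06 = 0.05599 kg/m³ = 55.99 mg/L.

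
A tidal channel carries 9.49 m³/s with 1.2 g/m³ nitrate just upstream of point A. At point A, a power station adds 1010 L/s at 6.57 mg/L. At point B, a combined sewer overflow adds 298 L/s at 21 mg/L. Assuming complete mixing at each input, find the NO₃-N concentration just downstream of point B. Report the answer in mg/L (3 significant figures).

2.25 mg/L

1010 L/s = 1.01 m³/s.
After input A: C = (9.49·1.2 + 1.01·6.57) / 10.5 = 1.717 mg/L.
298 L/s = 0.298 m³/s.
After input B: C = (10.5·1.717 + 0.298·21) / 10.8 = 2.249 mg/L.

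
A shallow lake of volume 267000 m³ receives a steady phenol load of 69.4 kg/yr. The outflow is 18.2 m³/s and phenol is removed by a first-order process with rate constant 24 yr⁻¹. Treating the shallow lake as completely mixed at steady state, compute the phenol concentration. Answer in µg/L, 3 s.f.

Outflow Q = 18.2 m³/s × 3.156e+07 s/yr = 5.743e+08 m³/yr.
Steady-state CSTR mass balance: W = Q·C + k·V·C, so C = W/(Q + kV).
Q + kV = 5.743e+08 + 24·267000 = 5.808e+08 m³/yr.
C = 69.4/5.808e+08 = 1.195e-07 kg/m³ = 0.0001195 mg/L = 0.1195 µg/L.

0.119 µg/L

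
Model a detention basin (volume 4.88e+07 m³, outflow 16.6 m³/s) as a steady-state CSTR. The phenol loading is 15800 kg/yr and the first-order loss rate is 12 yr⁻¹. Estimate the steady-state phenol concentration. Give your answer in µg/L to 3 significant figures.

Outflow Q = 16.6 m³/s × 3.156e+07 s/yr = 5.239e+08 m³/yr.
Steady-state CSTR mass balance: W = Q·C + k·V·C, so C = W/(Q + kV).
Q + kV = 5.239e+08 + 12·4.88e+07 = 1.109e+09 m³/yr.
C = 15800/1.109e+09 = 1.424e-05 kg/m³ = 0.01424 mg/L = 14.24 µg/L.

14.2 µg/L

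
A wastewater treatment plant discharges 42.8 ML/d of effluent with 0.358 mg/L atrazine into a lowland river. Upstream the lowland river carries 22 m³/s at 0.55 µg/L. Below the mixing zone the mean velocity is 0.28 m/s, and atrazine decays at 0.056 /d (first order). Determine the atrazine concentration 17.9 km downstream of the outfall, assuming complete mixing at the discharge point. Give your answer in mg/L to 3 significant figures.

42.8 ML/d = 0.4954 m³/s.
0.55 µg/L = 0.00055 mg/L.
After complete mixing, C₀ = (0.4954·0.358 + 22·0.00055) / 22.5 = 0.008421 mg/L.
Travel time t = 1.79e+04 m / 0.28 m/s = 6.393e+04 s = 0.7399 d.
C = 0.008421·exp(−0.056·0.7399) = 0.008421·0.9594 = 0.00808 mg/L.

0.00808 mg/L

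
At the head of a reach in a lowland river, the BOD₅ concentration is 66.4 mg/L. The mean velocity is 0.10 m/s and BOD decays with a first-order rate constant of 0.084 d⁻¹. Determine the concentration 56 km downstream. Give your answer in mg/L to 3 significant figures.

38.5 mg/L

Travel time t = 56 km / 0.10 m/s = 5.6e+04/0.10 = 5.6e+05 s = 6.481 d.
First-order decay: C = 66.4·exp(−0.084·6.481) = 66.4·0.5802 = 38.52 mg/L.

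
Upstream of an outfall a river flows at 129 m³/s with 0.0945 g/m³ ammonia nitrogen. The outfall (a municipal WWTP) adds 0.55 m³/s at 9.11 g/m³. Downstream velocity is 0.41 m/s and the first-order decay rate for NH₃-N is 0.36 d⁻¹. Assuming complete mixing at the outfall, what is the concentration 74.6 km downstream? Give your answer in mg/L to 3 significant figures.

After complete mixing, C₀ = (0.55·9.11 + 129·0.0945) / 129.6 = 0.1328 mg/L.
Travel time t = 7.46e+04 m / 0.41 m/s = 1.82e+05 s = 2.106 d.
C = 0.1328·exp(−0.36·2.106) = 0.1328·0.4685 = 0.06221 mg/L.

0.0622 mg/L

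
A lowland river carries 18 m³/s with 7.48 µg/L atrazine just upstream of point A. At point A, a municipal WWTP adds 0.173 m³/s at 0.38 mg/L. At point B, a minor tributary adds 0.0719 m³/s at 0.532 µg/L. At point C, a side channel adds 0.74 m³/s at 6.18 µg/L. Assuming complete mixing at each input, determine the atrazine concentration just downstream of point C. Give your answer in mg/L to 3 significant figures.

7.48 µg/L = 0.00748 mg/L.
After input A: C = (18·0.00748 + 0.173·0.38) / 18.17 = 0.01103 mg/L.
0.532 µg/L = 0.000532 mg/L.
After input B: C = (18.17·0.01103 + 0.0719·0.000532) / 18.24 = 0.01098 mg/L.
6.18 µg/L = 0.00618 mg/L.
After input C: C = (18.24·0.01098 + 0.74·0.00618) / 18.98 = 0.0108 mg/L.

0.0108 mg/L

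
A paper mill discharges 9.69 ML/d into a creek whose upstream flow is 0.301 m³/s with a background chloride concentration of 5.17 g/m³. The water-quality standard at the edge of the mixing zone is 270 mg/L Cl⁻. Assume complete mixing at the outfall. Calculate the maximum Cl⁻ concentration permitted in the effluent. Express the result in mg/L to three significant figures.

981 mg/L

9.69 ML/d = 0.1122 m³/s.
Mass balance: 270·0.4132 = 0.1122·Cₑ + 0.301·5.17.
Cₑ = (111.6 − 1.556) / 0.1122 = 980.8 mg/L.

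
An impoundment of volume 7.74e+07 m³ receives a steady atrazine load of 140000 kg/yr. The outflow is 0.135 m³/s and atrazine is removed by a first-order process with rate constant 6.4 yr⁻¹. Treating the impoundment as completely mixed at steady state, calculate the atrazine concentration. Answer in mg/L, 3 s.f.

Outflow Q = 0.135 m³/s × 3.156e+07 s/yr = 4.26e+06 m³/yr.
Steady-state CSTR mass balance: W = Q·C + k·V·C, so C = W/(Q + kV).
Q + kV = 4.26e+06 + 6.4·7.74e+07 = 4.996e+08 m³/yr.
C = 140000/4.996e+08 = 0.0002802 kg/m³ = 0.2802 mg/L.

0.280 mg/L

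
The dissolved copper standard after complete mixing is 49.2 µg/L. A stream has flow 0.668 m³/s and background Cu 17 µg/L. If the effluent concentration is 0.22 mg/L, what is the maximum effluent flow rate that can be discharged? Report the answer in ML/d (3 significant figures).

10.9 ML/d

17 µg/L = 0.017 mg/L.
49.2 µg/L = 0.0492 mg/L.
Mass balance at complete mixing: C_std·(Q_w + Q_r) = Q_w·C_e + Q_r·C_b.
Rearranging, Q_w = Q_r·(C_std − C_b)/(C_e − C_std) = 0.668·(0.0492 − 0.017) / (0.22 − 0.0492) = 0.1259 m³/s.
= 10.88 ML/d.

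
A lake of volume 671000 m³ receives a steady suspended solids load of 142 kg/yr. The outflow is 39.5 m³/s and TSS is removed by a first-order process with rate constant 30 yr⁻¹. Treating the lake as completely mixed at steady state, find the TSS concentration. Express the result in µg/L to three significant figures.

Outflow Q = 39.5 m³/s × 3.156e+07 s/yr = 1.247e+09 m³/yr.
Steady-state CSTR mass balance: W = Q·C + k·V·C, so C = W/(Q + kV).
Q + kV = 1.247e+09 + 30·671000 = 1.267e+09 m³/yr.
C = 142/1.267e+09 = 1.121e-07 kg/m³ = 0.0001121 mg/L = 0.1121 µg/L.

0.112 µg/L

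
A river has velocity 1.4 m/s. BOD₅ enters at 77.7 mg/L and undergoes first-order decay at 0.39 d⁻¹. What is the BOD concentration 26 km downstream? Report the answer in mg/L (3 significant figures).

Travel time t = 26 km / 1.4 m/s = 2.6e+04/1.4 = 1.857e+04 s = 0.2149 d.
First-order decay: C = 77.7·exp(−0.39·0.2149) = 77.7·0.9196 = 71.45 mg/L.

71.5 mg/L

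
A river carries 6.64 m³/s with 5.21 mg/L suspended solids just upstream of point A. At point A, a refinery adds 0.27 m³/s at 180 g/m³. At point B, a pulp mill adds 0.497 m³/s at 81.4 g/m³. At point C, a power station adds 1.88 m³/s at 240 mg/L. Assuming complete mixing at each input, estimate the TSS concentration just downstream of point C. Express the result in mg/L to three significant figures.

After input A: C = (6.64·5.21 + 0.27·180) / 6.91 = 12.04 mg/L.
After input B: C = (6.91·12.04 + 0.497·81.4) / 7.407 = 16.69 mg/L.
After input C: C = (7.407·16.69 + 1.88·240) / 9.287 = 61.9 mg/L.

61.9 mg/L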